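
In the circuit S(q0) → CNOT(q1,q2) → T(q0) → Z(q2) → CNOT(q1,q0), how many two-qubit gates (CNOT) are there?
2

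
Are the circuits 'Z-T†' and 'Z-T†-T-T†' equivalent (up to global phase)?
Yes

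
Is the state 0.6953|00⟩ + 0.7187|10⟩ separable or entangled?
Separable

Writing the state as a|00⟩ + b|01⟩ + c|10⟩ + d|11⟩, it is a product state iff ad − bc = 0.
Here (a, b, c, d) = (0.6953, 0, 0.7187, 0): ad − bc = (0.6953)(0) − (0)(0.7187) = 0, so the state is separable.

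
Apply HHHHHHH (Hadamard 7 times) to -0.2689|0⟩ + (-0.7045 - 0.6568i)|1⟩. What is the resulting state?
(-0.6883 - 0.4644i)|0⟩ + (0.308 + 0.4644i)|1⟩

H² = I, so H^7 = H: a single Hadamard. With (a, b) = (-0.2689, (-0.7045 - 0.6568i)), H gives ((a + b)/√2, (a − b)/√2) = ((-0.6883 - 0.4644i), (0.308 + 0.4644i)).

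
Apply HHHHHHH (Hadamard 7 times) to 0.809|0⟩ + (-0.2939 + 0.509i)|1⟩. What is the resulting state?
(0.3642 + 0.3599i)|0⟩ + (0.7799 - 0.3599i)|1⟩

H² = I, so H^7 = H: a single Hadamard. With (a, b) = (0.809, (-0.2939 + 0.509i)), H gives ((a + b)/√2, (a − b)/√2) = ((0.3642 + 0.3599i), (0.7799 - 0.3599i)).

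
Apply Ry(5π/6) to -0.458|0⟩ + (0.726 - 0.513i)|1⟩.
(-0.8198 + 0.4955i)|0⟩ + (-0.2545 - 0.1328i)|1⟩

Ry(5π/6) = [[cos(θ/2), −sin(θ/2)], [sin(θ/2), cos(θ/2)]]; θ = 5π/6, cos(θ/2) ≈ 0.258819, sin(θ/2) ≈ 0.965926.
With a = amp(|0⟩) = -0.458 and b = amp(|1⟩) = (0.726 - 0.513i):
new amp(|0⟩) = (0.258819)·a + (-0.965926)·b = (-0.8198 + 0.4955i)
new amp(|1⟩) = (0.965926)·a + (0.258819)·b = (-0.2545 - 0.1328i)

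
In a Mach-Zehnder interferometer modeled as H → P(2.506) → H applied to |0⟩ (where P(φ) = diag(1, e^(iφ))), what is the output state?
(0.09764 + 0.2968i)|0⟩ + (0.9024 - 0.2968i)|1⟩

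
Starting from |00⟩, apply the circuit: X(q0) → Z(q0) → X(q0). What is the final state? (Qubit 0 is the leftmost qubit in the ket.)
-|00⟩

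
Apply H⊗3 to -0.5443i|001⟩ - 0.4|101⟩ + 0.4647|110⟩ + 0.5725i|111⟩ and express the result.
(0.02287 + 0.00997i)|000⟩ + (0.3057 - 0.00997i)|001⟩ + (-0.3057 - 0.3948i)|010⟩ + (-0.02287 + 0.3948i)|011⟩ + (-0.02287 - 0.3948i)|100⟩ + (-0.3057 + 0.3948i)|101⟩ + (0.3057 + 0.00997i)|110⟩ + (0.02287 - 0.00997i)|111⟩

H⊗3 gives amp(|y⟩) = (1/2√2) Σ_x (−1)^(x·y) amp(|x⟩), where x·y is the number of positions in which both x and y have a 1.
|000⟩: (-0.5443i - 0.4 + 0.4647 + 0.5725i)/(2√2) = (0.02287 + 0.00997i)
|001⟩: (0.5443i + 0.4 + 0.4647 - 0.5725i)/(2√2) = (0.3057 - 0.00997i)
|010⟩: (-0.5443i - 0.4 - 0.4647 - 0.5725i)/(2√2) = (-0.3057 - 0.3948i)
|011⟩: (0.5443i + 0.4 - 0.4647 + 0.5725i)/(2√2) = (-0.02287 + 0.3948i)
|100⟩: (-0.5443i + 0.4 - 0.4647 - 0.5725i)/(2√2) = (-0.02287 - 0.3948i)
|101⟩: (0.5443i - 0.4 - 0.4647 + 0.5725i)/(2√2) = (-0.3057 + 0.3948i)
|110⟩: (-0.5443i + 0.4 + 0.4647 + 0.5725i)/(2√2) = (0.3057 + 0.00997i)
|111⟩: (0.5443i - 0.4 + 0.4647 - 0.5725i)/(2√2) = (0.02287 - 0.00997i)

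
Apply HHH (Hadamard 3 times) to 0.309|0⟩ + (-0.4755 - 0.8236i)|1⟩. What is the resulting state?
(-0.1177 - 0.5824i)|0⟩ + (0.5547 + 0.5824i)|1⟩

H² = I, so H^3 = H: a single Hadamard. With (a, b) = (0.309, (-0.4755 - 0.8236i)), H gives ((a + b)/√2, (a − b)/√2) = ((-0.1177 - 0.5824i), (0.5547 + 0.5824i)).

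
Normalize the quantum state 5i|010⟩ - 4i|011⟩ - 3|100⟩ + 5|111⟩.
(1/√3)i|010⟩ - 0.4619i|011⟩ - 0.3464|100⟩ + 1/√3|111⟩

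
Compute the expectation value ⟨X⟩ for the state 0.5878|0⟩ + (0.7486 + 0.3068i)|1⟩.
0.8801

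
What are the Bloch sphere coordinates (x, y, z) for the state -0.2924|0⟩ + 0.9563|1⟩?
(-0.5592, 0, -0.829)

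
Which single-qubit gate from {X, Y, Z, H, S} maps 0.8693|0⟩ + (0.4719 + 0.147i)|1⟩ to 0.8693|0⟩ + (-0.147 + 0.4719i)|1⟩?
S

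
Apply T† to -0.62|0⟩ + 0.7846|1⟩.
-0.62|0⟩ + (0.5548 - 0.5548i)|1⟩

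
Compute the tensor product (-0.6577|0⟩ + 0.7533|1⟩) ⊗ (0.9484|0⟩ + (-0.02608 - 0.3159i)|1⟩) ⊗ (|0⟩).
-0.6238|000⟩ + (0.01715 + 0.2078i)|010⟩ + 0.7144|100⟩ + (-0.01965 - 0.238i)|110⟩

amp(|b₁b₂…⟩) = product of the factor amplitudes for bits b₁, b₂, …; only kets whose every factor amplitude is nonzero survive.
|000⟩: (-0.6577)(0.9484)(1) = -0.6238
|010⟩: (-0.6577)(-0.02608 - 0.3159i)(1) = (0.01715 + 0.2078i)
|100⟩: (0.7533)(0.9484)(1) = 0.7144
|110⟩: (0.7533)(-0.02608 - 0.3159i)(1) = (-0.01965 - 0.238i)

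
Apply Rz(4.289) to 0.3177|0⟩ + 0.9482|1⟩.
(-0.1724 - 0.2668i)|0⟩ + (-0.5146 + 0.7964i)|1⟩

Rz(4.289) = [[e^(−iθ/2), 0], [0, e^(iθ/2)]] with e^(±iθ/2) = cos(θ/2) ± i·sin(θ/2); θ = 4.289, cos(θ/2) ≈ -0.542746, sin(θ/2) ≈ 0.839897.
With a = amp(|0⟩) = 0.3177 and b = amp(|1⟩) = 0.9482:
new amp(|0⟩) = (-0.542746 - 0.839897i)·a = (-0.1724 - 0.2668i)
new amp(|1⟩) = (-0.542746 + 0.839897i)·b = (-0.5146 + 0.7964i)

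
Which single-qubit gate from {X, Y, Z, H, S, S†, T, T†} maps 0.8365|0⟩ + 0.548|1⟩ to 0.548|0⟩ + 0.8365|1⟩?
X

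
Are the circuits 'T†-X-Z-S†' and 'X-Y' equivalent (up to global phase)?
No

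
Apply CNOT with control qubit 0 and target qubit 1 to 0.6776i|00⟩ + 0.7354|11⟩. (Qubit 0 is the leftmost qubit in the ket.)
0.6776i|00⟩ + 0.7354|10⟩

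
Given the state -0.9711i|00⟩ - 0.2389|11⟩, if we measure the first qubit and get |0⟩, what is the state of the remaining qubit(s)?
-i|0⟩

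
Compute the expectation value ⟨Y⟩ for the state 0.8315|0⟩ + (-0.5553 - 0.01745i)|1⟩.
-0.02902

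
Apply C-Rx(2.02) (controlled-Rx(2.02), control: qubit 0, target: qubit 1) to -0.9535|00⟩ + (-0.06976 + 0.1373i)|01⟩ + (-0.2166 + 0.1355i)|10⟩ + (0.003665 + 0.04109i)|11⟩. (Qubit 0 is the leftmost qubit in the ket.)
-0.9535|00⟩ + (-0.06976 + 0.1373i)|01⟩ + (-0.0804 + 0.06896i)|10⟩ + (0.1167 + 0.2053i)|11⟩

C-Rx(2.02) leaves the control-|0⟩ kets |00⟩, |01⟩ unchanged and applies Rx(2.02) to qubit 1 on the control-|1⟩ pair (|10⟩, |11⟩).
Rx(2.02) = [[cos(θ/2), −i·sin(θ/2)], [−i·sin(θ/2), cos(θ/2)]]; θ = 2.02, cos(θ/2) ≈ 0.531861, sin(θ/2) ≈ 0.846832.
With a = amp(|10⟩) = (-0.2166 + 0.1355i) and b = amp(|11⟩) = (0.003665 + 0.04109i):
new amp(|10⟩) = (0.531861)·a + (-0.846832i)·b = (-0.0804 + 0.06896i)
new amp(|11⟩) = (-0.846832i)·a + (0.531861)·b = (0.1167 + 0.2053i)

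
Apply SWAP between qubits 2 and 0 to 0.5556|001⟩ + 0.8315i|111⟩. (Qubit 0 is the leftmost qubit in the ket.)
0.5556|100⟩ + 0.8315i|111⟩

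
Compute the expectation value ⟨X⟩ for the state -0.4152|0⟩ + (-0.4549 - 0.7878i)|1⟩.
0.3777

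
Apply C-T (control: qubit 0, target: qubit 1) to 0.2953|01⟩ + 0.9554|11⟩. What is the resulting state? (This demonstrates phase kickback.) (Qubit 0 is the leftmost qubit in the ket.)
0.2953|01⟩ + (0.6756 + 0.6756i)|11⟩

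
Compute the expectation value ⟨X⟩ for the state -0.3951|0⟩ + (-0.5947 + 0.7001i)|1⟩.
0.4699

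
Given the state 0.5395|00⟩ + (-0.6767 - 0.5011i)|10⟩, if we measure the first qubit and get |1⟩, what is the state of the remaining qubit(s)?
(-0.8036 - 0.5951i)|0⟩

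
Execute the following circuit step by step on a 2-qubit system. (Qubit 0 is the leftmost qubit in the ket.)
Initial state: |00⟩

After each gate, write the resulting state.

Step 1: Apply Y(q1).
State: i|01⟩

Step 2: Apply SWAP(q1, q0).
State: i|10⟩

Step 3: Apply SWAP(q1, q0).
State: i|01⟩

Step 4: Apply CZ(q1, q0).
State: i|01⟩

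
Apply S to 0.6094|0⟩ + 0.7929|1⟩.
0.6094|0⟩ + 0.7929i|1⟩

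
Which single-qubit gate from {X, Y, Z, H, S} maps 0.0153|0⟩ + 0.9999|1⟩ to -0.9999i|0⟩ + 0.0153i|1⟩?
Y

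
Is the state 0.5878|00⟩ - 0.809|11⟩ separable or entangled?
Entangled

Writing the state as a|00⟩ + b|01⟩ + c|10⟩ + d|11⟩, it is a product state iff ad − bc = 0.
Here (a, b, c, d) = (0.5878, 0, 0, -0.809): ad − bc = (0.5878)(-0.809) − (0)(0) = -0.4755 ≠ 0, so the state is entangled.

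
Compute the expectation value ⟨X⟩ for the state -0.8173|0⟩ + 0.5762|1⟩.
-0.9419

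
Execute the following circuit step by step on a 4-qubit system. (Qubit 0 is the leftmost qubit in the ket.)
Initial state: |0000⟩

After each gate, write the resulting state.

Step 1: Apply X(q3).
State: |0001⟩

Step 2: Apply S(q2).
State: |0001⟩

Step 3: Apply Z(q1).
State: |0001⟩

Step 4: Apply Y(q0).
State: i|1001⟩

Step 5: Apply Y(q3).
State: |1000⟩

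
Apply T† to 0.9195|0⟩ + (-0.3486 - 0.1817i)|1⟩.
0.9195|0⟩ + (-0.375 + 0.118i)|1⟩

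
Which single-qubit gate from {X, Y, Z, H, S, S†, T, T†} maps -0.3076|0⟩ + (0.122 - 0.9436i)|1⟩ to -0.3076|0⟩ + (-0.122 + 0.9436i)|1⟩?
Z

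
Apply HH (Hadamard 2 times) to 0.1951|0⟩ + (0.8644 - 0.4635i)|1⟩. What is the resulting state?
0.1951|0⟩ + (0.8644 - 0.4635i)|1⟩

H² = I, so an even number of Hadamards cancels: H^2 = I and the state is unchanged.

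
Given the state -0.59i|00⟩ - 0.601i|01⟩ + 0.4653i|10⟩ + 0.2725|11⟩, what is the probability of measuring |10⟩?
0.2165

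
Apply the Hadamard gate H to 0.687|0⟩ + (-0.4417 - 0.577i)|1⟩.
(0.1735 - 0.408i)|0⟩ + (0.7981 + 0.408i)|1⟩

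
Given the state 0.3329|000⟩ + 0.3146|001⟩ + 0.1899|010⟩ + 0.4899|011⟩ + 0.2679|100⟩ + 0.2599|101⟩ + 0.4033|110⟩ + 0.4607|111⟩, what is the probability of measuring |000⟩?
0.1108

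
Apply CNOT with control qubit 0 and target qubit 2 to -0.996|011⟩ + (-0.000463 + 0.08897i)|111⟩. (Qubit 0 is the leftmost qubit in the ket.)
-0.996|011⟩ + (-0.000463 + 0.08897i)|110⟩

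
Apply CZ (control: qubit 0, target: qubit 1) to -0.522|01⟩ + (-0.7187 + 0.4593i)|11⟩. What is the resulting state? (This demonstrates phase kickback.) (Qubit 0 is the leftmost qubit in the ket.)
-0.522|01⟩ + (0.7187 - 0.4593i)|11⟩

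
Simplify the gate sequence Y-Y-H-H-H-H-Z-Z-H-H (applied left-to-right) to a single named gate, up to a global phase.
I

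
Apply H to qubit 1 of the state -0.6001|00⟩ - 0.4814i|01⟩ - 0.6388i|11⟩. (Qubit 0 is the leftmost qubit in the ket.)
(-0.4243 - 0.3404i)|00⟩ + (-0.4243 + 0.3404i)|01⟩ - 0.4517i|10⟩ + 0.4517i|11⟩

H on qubit 1 mixes each pair of kets that differ only in qubit 1: amplitudes (a, b) of (|…0…⟩, |…1…⟩) become ((a + b)/√2, (a − b)/√2). Kets absent from the input have amplitude 0.
(|00⟩, |01⟩): (a, b) = (-0.6001, -0.4814i) → ((-0.4243 - 0.3404i), (-0.4243 + 0.3404i))
(|10⟩, |11⟩): (a, b) = (0, -0.6388i) → (-0.4517i, 0.4517i)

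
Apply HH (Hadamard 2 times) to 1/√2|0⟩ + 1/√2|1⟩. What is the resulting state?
1/√2|0⟩ + 1/√2|1⟩

H² = I, so an even number of Hadamards cancels: H^2 = I and the state is unchanged.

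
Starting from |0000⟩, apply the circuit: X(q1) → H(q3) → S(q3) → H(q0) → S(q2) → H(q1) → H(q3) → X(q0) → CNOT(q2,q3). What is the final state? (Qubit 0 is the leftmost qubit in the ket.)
(0.25 + 0.25i)|0000⟩ + (0.25 - 0.25i)|0001⟩ + (-0.25 - 0.25i)|0100⟩ + (-0.25 + 0.25i)|0101⟩ + (0.25 + 0.25i)|1000⟩ + (0.25 - 0.25i)|1001⟩ + (-0.25 - 0.25i)|1100⟩ + (-0.25 + 0.25i)|1101⟩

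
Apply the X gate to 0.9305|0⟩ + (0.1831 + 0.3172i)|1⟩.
(0.1831 + 0.3172i)|0⟩ + 0.9305|1⟩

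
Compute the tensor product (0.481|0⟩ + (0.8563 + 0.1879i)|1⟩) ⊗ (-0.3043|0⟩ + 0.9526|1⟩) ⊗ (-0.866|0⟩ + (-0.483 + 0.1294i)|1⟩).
0.1268|000⟩ + (0.0707 - 0.01894i)|001⟩ - 0.3968|010⟩ + (-0.2213 + 0.05929i)|011⟩ + (0.2257 + 0.04952i)|100⟩ + (0.1333 - 0.006101i)|101⟩ + (-0.7064 - 0.155i)|110⟩ + (-0.4172 + 0.0191i)|111⟩

amp(|b₁b₂…⟩) = product of the factor amplitudes for bits b₁, b₂, …; only kets whose every factor amplitude is nonzero survive.
|000⟩: (0.481)(-0.3043)(-0.866) = 0.1268
|001⟩: (0.481)(-0.3043)(-0.483 + 0.1294i) = (0.0707 - 0.01894i)
|010⟩: (0.481)(0.9526)(-0.866) = -0.3968
|011⟩: (0.481)(0.9526)(-0.483 + 0.1294i) = (-0.2213 + 0.05929i)
|100⟩: (0.8563 + 0.1879i)(-0.3043)(-0.866) = (0.2257 + 0.04952i)
|101⟩: (0.8563 + 0.1879i)(-0.3043)(-0.483 + 0.1294i) = (0.1333 - 0.006101i)
|110⟩: (0.8563 + 0.1879i)(0.9526)(-0.866) = (-0.7064 - 0.155i)
|111⟩: (0.8563 + 0.1879i)(0.9526)(-0.483 + 0.1294i) = (-0.4172 + 0.0191i)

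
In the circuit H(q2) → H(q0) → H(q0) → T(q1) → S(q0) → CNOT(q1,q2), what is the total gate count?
6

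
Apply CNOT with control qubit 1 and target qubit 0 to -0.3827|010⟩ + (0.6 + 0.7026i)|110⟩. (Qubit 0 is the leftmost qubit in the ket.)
(0.6 + 0.7026i)|010⟩ - 0.3827|110⟩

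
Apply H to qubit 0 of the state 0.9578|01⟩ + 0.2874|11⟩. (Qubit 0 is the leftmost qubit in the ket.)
0.8805|01⟩ + 0.474|11⟩

H on qubit 0 mixes each pair of kets that differ only in qubit 0: amplitudes (a, b) of (|…0…⟩, |…1…⟩) become ((a + b)/√2, (a − b)/√2). Kets absent from the input have amplitude 0.
(|01⟩, |11⟩): (a, b) = (0.9578, 0.2874) → (0.8805, 0.474)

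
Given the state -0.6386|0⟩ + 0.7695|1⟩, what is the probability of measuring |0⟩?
0.4078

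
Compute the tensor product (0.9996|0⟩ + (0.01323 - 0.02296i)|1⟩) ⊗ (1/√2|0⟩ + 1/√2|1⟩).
0.7068|00⟩ + 0.7068|01⟩ + (0.009355 - 0.01624i)|10⟩ + (0.009355 - 0.01624i)|11⟩

amp(|b₁b₂…⟩) = product of the factor amplitudes for bits b₁, b₂, …; only kets whose every factor amplitude is nonzero survive.
|00⟩: (0.9996)(1/√2) = 0.7068
|01⟩: (0.9996)(1/√2) = 0.7068
|10⟩: (0.01323 - 0.02296i)(1/√2) = (0.009355 - 0.01624i)
|11⟩: (0.01323 - 0.02296i)(1/√2) = (0.009355 - 0.01624i)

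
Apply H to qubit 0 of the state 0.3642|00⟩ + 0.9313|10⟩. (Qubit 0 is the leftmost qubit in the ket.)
0.9161|00⟩ - 0.401|10⟩

H on qubit 0 mixes each pair of kets that differ only in qubit 0: amplitudes (a, b) of (|…0…⟩, |…1…⟩) become ((a + b)/√2, (a − b)/√2). Kets absent from the input have amplitude 0.
(|00⟩, |10⟩): (a, b) = (0.3642, 0.9313) → (0.9161, -0.401)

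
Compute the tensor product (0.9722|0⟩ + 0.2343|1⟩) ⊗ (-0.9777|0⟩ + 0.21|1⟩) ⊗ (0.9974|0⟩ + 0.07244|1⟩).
-0.948|000⟩ - 0.06886|001⟩ + 0.2036|010⟩ + 0.01479|011⟩ - 0.2285|100⟩ - 0.01659|101⟩ + 0.04908|110⟩ + 0.003564|111⟩

amp(|b₁b₂…⟩) = product of the factor amplitudes for bits b₁, b₂, …; only kets whose every factor amplitude is nonzero survive.
|000⟩: (0.9722)(-0.9777)(0.9974) = -0.948
|001⟩: (0.9722)(-0.9777)(0.07244) = -0.06886
|010⟩: (0.9722)(0.21)(0.9974) = 0.2036
|011⟩: (0.9722)(0.21)(0.07244) = 0.01479
|100⟩: (0.2343)(-0.9777)(0.9974) = -0.2285
|101⟩: (0.2343)(-0.9777)(0.07244) = -0.01659
|110⟩: (0.2343)(0.21)(0.9974) = 0.04908
|111⟩: (0.2343)(0.21)(0.07244) = 0.003564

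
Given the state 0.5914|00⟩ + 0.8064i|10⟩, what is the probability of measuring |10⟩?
0.6503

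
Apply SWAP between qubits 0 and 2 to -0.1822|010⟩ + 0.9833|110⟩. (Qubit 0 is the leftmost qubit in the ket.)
-0.1822|010⟩ + 0.9833|011⟩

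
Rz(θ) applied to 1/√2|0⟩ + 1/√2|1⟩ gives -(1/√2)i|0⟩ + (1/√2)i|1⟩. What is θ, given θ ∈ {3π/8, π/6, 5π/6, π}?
π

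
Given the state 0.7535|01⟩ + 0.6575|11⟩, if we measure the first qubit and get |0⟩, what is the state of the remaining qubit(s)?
|1⟩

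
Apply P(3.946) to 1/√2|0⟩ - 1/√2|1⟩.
1/√2|0⟩ + (0.4904 + 0.5094i)|1⟩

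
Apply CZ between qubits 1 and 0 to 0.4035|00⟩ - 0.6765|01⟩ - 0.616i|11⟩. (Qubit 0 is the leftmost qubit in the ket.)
0.4035|00⟩ - 0.6765|01⟩ + 0.616i|11⟩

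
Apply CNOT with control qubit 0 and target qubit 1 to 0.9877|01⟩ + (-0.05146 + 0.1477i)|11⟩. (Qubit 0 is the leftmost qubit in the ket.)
0.9877|01⟩ + (-0.05146 + 0.1477i)|10⟩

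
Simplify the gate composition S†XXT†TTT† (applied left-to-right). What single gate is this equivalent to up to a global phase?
S†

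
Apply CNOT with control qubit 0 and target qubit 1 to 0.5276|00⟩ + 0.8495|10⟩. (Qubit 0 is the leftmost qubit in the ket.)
0.5276|00⟩ + 0.8495|11⟩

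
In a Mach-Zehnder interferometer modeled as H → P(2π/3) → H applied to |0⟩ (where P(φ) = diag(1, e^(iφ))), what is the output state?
(0.25 + 0.433i)|0⟩ + (0.75 - 0.433i)|1⟩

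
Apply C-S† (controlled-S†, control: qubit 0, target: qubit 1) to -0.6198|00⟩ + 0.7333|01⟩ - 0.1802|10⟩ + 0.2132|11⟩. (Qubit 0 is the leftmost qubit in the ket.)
-0.6198|00⟩ + 0.7333|01⟩ - 0.1802|10⟩ - 0.2132i|11⟩

C-S† leaves the control-|0⟩ kets |00⟩, |01⟩ unchanged and applies S† to qubit 1 on the control-|1⟩ pair (|10⟩, |11⟩).
S† = [[1, 0], [0, -i]].
With a = amp(|10⟩) = -0.1802 and b = amp(|11⟩) = 0.2132:
new amp(|10⟩) = (1)·a = -0.1802
new amp(|11⟩) = (-i)·b = -0.2132i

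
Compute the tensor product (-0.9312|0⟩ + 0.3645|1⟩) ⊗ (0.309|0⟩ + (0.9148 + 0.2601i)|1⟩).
-0.2877|00⟩ + (-0.8519 - 0.2422i)|01⟩ + 0.1126|10⟩ + (0.3334 + 0.09481i)|11⟩

amp(|b₁b₂…⟩) = product of the factor amplitudes for bits b₁, b₂, …; only kets whose every factor amplitude is nonzero survive.
|00⟩: (-0.9312)(0.309) = -0.2877
|01⟩: (-0.9312)(0.9148 + 0.2601i) = (-0.8519 - 0.2422i)
|10⟩: (0.3645)(0.309) = 0.1126
|11⟩: (0.3645)(0.9148 + 0.2601i) = (0.3334 + 0.09481i)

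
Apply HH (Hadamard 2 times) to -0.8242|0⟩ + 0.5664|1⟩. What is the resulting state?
-0.8242|0⟩ + 0.5664|1⟩

H² = I, so an even number of Hadamards cancels: H^2 = I and the state is unchanged.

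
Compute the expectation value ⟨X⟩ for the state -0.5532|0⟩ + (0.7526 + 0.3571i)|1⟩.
-0.8327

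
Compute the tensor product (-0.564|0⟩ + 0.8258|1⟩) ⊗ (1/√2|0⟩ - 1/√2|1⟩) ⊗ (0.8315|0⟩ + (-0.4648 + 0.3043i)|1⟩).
-0.3316|000⟩ + (0.1854 - 0.1214i)|001⟩ + 0.3316|010⟩ + (-0.1854 + 0.1214i)|011⟩ + 0.4855|100⟩ + (-0.2714 + 0.1777i)|101⟩ - 0.4855|110⟩ + (0.2714 - 0.1777i)|111⟩

amp(|b₁b₂…⟩) = product of the factor amplitudes for bits b₁, b₂, …; only kets whose every factor amplitude is nonzero survive.
|000⟩: (-0.564)(1/√2)(0.8315) = -0.3316
|001⟩: (-0.564)(1/√2)(-0.4648 + 0.3043i) = (0.1854 - 0.1214i)
|010⟩: (-0.564)(-1/√2)(0.8315) = 0.3316
|011⟩: (-0.564)(-1/√2)(-0.4648 + 0.3043i) = (-0.1854 + 0.1214i)
|100⟩: (0.8258)(1/√2)(0.8315) = 0.4855
|101⟩: (0.8258)(1/√2)(-0.4648 + 0.3043i) = (-0.2714 + 0.1777i)
|110⟩: (0.8258)(-1/√2)(0.8315) = -0.4855
|111⟩: (0.8258)(-1/√2)(-0.4648 + 0.3043i) = (0.2714 - 0.1777i)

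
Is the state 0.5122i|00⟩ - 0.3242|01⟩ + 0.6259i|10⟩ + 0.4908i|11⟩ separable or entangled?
Entangled

Writing the state as a|00⟩ + b|01⟩ + c|10⟩ + d|11⟩, it is a product state iff ad − bc = 0.
Here (a, b, c, d) = (0.5122i, -0.3242, 0.6259i, 0.4908i): ad − bc = (0.5122i)(0.4908i) − (-0.3242)(0.6259i) = (-0.2514 + 0.2029i) ≠ 0, so the state is entangled.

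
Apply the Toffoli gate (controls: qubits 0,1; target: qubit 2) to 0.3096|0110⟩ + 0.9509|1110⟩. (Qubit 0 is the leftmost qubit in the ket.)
0.3096|0110⟩ + 0.9509|1100⟩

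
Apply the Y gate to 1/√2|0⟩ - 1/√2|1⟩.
(1/√2)i|0⟩ + (1/√2)i|1⟩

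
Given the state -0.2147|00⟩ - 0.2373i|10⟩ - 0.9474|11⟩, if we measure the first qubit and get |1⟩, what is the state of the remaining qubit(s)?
-0.243i|0⟩ - 0.97|1⟩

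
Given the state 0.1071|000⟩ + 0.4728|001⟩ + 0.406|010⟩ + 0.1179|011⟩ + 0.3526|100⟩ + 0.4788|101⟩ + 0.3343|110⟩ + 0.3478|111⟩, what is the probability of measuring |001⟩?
0.2235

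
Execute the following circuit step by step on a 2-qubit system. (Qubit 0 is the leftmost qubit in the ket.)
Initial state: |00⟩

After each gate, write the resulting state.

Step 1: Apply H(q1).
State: 1/√2|00⟩ + 1/√2|01⟩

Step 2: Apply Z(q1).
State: 1/√2|00⟩ - 1/√2|01⟩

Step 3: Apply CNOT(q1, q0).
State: 1/√2|00⟩ - 1/√2|11⟩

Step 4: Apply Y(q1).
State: (1/√2)i|01⟩ + (1/√2)i|10⟩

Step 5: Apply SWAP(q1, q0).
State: (1/√2)i|01⟩ + (1/√2)i|10⟩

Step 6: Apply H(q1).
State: (1/2)i|00⟩ - (1/2)i|01⟩ + (1/2)i|10⟩ + (1/2)i|11⟩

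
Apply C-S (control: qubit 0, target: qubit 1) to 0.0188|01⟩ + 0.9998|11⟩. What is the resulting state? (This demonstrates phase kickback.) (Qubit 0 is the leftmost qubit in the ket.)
0.0188|01⟩ + 0.9998i|11⟩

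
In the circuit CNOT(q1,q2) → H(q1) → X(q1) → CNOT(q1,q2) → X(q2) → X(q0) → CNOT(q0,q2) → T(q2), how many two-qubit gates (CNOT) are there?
3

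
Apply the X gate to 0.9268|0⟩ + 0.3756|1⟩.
0.3756|0⟩ + 0.9268|1⟩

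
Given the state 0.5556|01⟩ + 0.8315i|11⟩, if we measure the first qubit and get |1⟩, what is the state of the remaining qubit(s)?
i|1⟩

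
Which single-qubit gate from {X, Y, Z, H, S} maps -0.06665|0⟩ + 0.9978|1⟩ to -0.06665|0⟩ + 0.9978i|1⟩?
S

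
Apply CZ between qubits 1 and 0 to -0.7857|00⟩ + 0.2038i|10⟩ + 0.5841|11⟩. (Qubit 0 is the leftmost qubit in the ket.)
-0.7857|00⟩ + 0.2038i|10⟩ - 0.5841|11⟩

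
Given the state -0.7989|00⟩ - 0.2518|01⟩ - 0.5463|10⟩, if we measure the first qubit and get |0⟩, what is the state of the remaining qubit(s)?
-0.9537|0⟩ - 0.3006|1⟩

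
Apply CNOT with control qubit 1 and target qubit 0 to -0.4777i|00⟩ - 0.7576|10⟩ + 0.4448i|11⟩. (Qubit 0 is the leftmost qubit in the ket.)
-0.4777i|00⟩ + 0.4448i|01⟩ - 0.7576|10⟩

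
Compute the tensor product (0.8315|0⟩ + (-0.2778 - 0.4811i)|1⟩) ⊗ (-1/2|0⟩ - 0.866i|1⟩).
-0.4158|00⟩ - 0.7201i|01⟩ + (0.1389 + 0.2406i)|10⟩ + (-0.4166 + 0.2406i)|11⟩

amp(|b₁b₂…⟩) = product of the factor amplitudes for bits b₁, b₂, …; only kets whose every factor amplitude is nonzero survive.
|00⟩: (0.8315)(-1/2) = -0.4158
|01⟩: (0.8315)(-0.866i) = -0.7201i
|10⟩: (-0.2778 - 0.4811i)(-1/2) = (0.1389 + 0.2406i)
|11⟩: (-0.2778 - 0.4811i)(-0.866i) = (-0.4166 + 0.2406i)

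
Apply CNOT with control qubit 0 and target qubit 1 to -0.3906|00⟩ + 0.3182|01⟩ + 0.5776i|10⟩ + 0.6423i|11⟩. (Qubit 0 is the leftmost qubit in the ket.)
-0.3906|00⟩ + 0.3182|01⟩ + 0.6423i|10⟩ + 0.5776i|11⟩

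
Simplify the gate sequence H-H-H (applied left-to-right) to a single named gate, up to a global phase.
H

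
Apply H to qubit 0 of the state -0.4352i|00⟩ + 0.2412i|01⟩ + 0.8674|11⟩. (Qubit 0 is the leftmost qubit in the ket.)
-0.3077i|00⟩ + (0.6133 + 0.1706i)|01⟩ - 0.3077i|10⟩ + (-0.6133 + 0.1706i)|11⟩

H on qubit 0 mixes each pair of kets that differ only in qubit 0: amplitudes (a, b) of (|…0…⟩, |…1…⟩) become ((a + b)/√2, (a − b)/√2). Kets absent from the input have amplitude 0.
(|00⟩, |10⟩): (a, b) = (-0.4352i, 0) → (-0.3077i, -0.3077i)
(|01⟩, |11⟩): (a, b) = (0.2412i, 0.8674) → ((0.6133 + 0.1706i), (-0.6133 + 0.1706i))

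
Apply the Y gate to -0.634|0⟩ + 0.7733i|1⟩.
0.7733|0⟩ - 0.634i|1⟩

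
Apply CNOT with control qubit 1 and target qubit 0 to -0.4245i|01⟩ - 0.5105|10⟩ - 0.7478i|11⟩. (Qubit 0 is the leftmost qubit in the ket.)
-0.7478i|01⟩ - 0.5105|10⟩ - 0.4245i|11⟩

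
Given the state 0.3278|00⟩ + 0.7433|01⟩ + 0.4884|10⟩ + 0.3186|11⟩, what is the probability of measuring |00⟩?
0.1075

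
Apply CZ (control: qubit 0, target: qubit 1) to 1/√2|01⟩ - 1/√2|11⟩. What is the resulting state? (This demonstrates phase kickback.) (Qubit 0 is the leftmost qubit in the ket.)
1/√2|01⟩ + 1/√2|11⟩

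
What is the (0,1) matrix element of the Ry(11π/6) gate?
-0.2588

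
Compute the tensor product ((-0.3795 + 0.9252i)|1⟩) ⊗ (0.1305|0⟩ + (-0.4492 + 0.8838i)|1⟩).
(-0.04952 + 0.1207i)|10⟩ + (-0.6472 - 0.751i)|11⟩

amp(|b₁b₂…⟩) = product of the factor amplitudes for bits b₁, b₂, …; only kets whose every factor amplitude is nonzero survive.
|10⟩: (-0.3795 + 0.9252i)(0.1305) = (-0.04952 + 0.1207i)
|11⟩: (-0.3795 + 0.9252i)(-0.4492 + 0.8838i) = (-0.6472 - 0.751i)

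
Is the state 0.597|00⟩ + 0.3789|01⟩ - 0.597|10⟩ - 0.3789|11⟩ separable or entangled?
Separable

Writing the state as a|00⟩ + b|01⟩ + c|10⟩ + d|11⟩, it is a product state iff ad − bc = 0.
Here (a, b, c, d) = (0.597, 0.3789, -0.597, -0.3789): ad − bc = (0.597)(-0.3789) − (0.3789)(-0.597) = 0, so the state is separable.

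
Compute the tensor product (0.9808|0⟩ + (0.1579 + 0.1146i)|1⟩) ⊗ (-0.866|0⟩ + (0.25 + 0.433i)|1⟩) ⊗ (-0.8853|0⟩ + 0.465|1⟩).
0.7519|000⟩ - 0.395|001⟩ + (-0.2171 - 0.376i)|010⟩ + (0.114 + 0.1975i)|011⟩ + (0.1211 + 0.08786i)|100⟩ + (-0.06358 - 0.04615i)|101⟩ + (0.008983 - 0.08589i)|110⟩ + (-0.004718 + 0.04511i)|111⟩

amp(|b₁b₂…⟩) = product of the factor amplitudes for bits b₁, b₂, …; only kets whose every factor amplitude is nonzero survive.
|000⟩: (0.9808)(-0.866)(-0.8853) = 0.7519
|001⟩: (0.9808)(-0.866)(0.465) = -0.395
|010⟩: (0.9808)(0.25 + 0.433i)(-0.8853) = (-0.2171 - 0.376i)
|011⟩: (0.9808)(0.25 + 0.433i)(0.465) = (0.114 + 0.1975i)
|100⟩: (0.1579 + 0.1146i)(-0.866)(-0.8853) = (0.1211 + 0.08786i)
|101⟩: (0.1579 + 0.1146i)(-0.866)(0.465) = (-0.06358 - 0.04615i)
|110⟩: (0.1579 + 0.1146i)(0.25 + 0.433i)(-0.8853) = (0.008983 - 0.08589i)
|111⟩: (0.1579 + 0.1146i)(0.25 + 0.433i)(0.465) = (-0.004718 + 0.04511i)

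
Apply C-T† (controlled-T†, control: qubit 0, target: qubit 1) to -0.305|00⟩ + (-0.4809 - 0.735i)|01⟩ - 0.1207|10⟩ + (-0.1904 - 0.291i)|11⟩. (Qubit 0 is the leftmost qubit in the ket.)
-0.305|00⟩ + (-0.4809 - 0.735i)|01⟩ - 0.1207|10⟩ + (-0.3404 - 0.07113i)|11⟩

C-T† leaves the control-|0⟩ kets |00⟩, |01⟩ unchanged and applies T† to qubit 1 on the control-|1⟩ pair (|10⟩, |11⟩).
T† = [[1, 0], [0, (1/√2 - (1/√2)i)]].
With a = amp(|10⟩) = -0.1207 and b = amp(|11⟩) = (-0.1904 - 0.291i):
new amp(|10⟩) = (1)·a = -0.1207
new amp(|11⟩) = (1/√2 - (1/√2)i)·b = (-0.3404 - 0.07113i)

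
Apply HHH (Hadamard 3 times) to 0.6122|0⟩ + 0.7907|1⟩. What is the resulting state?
0.992|0⟩ - 0.1262|1⟩

H² = I, so H^3 = H: a single Hadamard. With (a, b) = (0.6122, 0.7907), H gives ((a + b)/√2, (a − b)/√2) = (0.992, -0.1262).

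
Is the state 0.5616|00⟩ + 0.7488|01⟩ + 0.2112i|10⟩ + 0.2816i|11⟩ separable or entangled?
Separable

Writing the state as a|00⟩ + b|01⟩ + c|10⟩ + d|11⟩, it is a product state iff ad − bc = 0.
Here (a, b, c, d) = (0.5616, 0.7488, 0.2112i, 0.2816i): ad − bc = (0.5616)(0.2816i) − (0.7488)(0.2112i) = 0, so the state is separable.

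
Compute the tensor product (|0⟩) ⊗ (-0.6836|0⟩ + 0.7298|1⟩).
-0.6836|00⟩ + 0.7298|01⟩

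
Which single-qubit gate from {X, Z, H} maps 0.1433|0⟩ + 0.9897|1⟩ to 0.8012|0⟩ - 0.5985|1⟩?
H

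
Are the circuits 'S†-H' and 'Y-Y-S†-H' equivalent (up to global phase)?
Yes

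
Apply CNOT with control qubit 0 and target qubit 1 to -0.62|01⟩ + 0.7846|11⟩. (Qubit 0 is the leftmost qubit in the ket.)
-0.62|01⟩ + 0.7846|10⟩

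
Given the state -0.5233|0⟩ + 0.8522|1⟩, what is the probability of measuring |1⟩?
0.7262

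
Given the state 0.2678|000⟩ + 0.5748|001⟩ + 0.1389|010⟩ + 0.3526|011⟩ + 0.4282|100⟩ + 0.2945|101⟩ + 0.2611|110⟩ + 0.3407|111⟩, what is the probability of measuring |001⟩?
0.3304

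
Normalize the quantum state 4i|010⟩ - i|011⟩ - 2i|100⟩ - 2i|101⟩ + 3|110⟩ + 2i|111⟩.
0.6489i|010⟩ - 0.1622i|011⟩ - 0.3244i|100⟩ - 0.3244i|101⟩ + 0.4867|110⟩ + 0.3244i|111⟩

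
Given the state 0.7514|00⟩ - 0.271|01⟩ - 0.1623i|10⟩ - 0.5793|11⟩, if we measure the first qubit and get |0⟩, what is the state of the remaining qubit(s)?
0.9407|0⟩ - 0.3393|1⟩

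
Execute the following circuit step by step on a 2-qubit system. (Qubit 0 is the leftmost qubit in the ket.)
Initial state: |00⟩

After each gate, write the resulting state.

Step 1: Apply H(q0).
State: 1/√2|00⟩ + 1/√2|10⟩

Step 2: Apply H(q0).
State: |00⟩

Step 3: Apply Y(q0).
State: i|10⟩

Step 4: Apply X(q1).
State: i|11⟩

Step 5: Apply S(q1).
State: -|11⟩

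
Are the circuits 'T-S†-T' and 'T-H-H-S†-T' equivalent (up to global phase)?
Yes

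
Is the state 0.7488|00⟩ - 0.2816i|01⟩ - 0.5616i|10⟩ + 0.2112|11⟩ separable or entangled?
Entangled

Writing the state as a|00⟩ + b|01⟩ + c|10⟩ + d|11⟩, it is a product state iff ad − bc = 0.
Here (a, b, c, d) = (0.7488, -0.2816i, -0.5616i, 0.2112): ad − bc = (0.7488)(0.2112) − (-0.2816i)(-0.5616i) = 0.3163 ≠ 0, so the state is entangled.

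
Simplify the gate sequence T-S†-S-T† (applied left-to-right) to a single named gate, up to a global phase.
I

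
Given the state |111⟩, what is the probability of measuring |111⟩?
1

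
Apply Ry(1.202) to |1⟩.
-0.5655|0⟩ + 0.8248|1⟩

Ry(1.202) = [[cos(θ/2), −sin(θ/2)], [sin(θ/2), cos(θ/2)]]; θ = 1.202, cos(θ/2) ≈ 0.824771, sin(θ/2) ≈ 0.565468.
With a = amp(|0⟩) = 0 and b = amp(|1⟩) = 1:
new amp(|0⟩) = (0.824771)·a + (-0.565468)·b = -0.5655
new amp(|1⟩) = (0.565468)·a + (0.824771)·b = 0.8248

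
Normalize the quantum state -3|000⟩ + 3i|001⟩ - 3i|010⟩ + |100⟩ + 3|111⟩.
-0.4932|000⟩ + 0.4932i|001⟩ - 0.4932i|010⟩ + 0.1644|100⟩ + 0.4932|111⟩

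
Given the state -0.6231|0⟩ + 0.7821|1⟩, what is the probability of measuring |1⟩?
0.6117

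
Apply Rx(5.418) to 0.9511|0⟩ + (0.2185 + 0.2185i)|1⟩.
(-0.7719 - 0.0916i)|0⟩ + (-0.1984 - 0.5971i)|1⟩

Rx(5.418) = [[cos(θ/2), −i·sin(θ/2)], [−i·sin(θ/2), cos(θ/2)]]; θ = 5.418, cos(θ/2) ≈ -0.907882, sin(θ/2) ≈ 0.419226.
With a = amp(|0⟩) = 0.9511 and b = amp(|1⟩) = (0.2185 + 0.2185i):
new amp(|0⟩) = (-0.907882)·a + (-0.419226i)·b = (-0.7719 - 0.0916i)
new amp(|1⟩) = (-0.419226i)·a + (-0.907882)·b = (-0.1984 - 0.5971i)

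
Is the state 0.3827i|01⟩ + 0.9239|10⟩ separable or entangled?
Entangled

Writing the state as a|00⟩ + b|01⟩ + c|10⟩ + d|11⟩, it is a product state iff ad − bc = 0.
Here (a, b, c, d) = (0, 0.3827i, 0.9239, 0): ad − bc = (0)(0) − (0.3827i)(0.9239) = -0.3536i ≠ 0, so the state is entangled.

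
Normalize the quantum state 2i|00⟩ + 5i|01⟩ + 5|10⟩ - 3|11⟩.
0.252i|00⟩ + 0.6299i|01⟩ + 0.6299|10⟩ - 1/√7|11⟩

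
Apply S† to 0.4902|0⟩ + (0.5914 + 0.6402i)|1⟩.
0.4902|0⟩ + (0.6402 - 0.5914i)|1⟩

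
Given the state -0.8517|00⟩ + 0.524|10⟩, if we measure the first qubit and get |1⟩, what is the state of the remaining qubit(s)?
|0⟩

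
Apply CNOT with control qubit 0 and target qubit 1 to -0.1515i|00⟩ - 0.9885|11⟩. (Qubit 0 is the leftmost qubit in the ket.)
-0.1515i|00⟩ - 0.9885|10⟩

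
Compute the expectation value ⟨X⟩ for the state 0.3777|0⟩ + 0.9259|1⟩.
0.6994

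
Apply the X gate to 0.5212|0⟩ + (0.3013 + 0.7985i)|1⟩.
(0.3013 + 0.7985i)|0⟩ + 0.5212|1⟩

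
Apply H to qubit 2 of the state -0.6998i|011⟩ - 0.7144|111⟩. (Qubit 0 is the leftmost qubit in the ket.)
-0.4948i|010⟩ + 0.4948i|011⟩ - 0.5052|110⟩ + 0.5052|111⟩

H on qubit 2 mixes each pair of kets that differ only in qubit 2: amplitudes (a, b) of (|…0…⟩, |…1…⟩) become ((a + b)/√2, (a − b)/√2). Kets absent from the input have amplitude 0.
(|010⟩, |011⟩): (a, b) = (0, -0.6998i) → (-0.4948i, 0.4948i)
(|110⟩, |111⟩): (a, b) = (0, -0.7144) → (-0.5052, 0.5052)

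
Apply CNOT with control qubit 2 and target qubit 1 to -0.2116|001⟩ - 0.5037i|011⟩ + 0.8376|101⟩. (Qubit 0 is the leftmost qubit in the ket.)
-0.5037i|001⟩ - 0.2116|011⟩ + 0.8376|111⟩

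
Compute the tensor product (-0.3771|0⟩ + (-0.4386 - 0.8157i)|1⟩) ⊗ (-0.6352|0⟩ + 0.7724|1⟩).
0.2395|00⟩ - 0.2913|01⟩ + (0.2786 + 0.5181i)|10⟩ + (-0.3388 - 0.63i)|11⟩

amp(|b₁b₂…⟩) = product of the factor amplitudes for bits b₁, b₂, …; only kets whose every factor amplitude is nonzero survive.
|00⟩: (-0.3771)(-0.6352) = 0.2395
|01⟩: (-0.3771)(0.7724) = -0.2913
|10⟩: (-0.4386 - 0.8157i)(-0.6352) = (0.2786 + 0.5181i)
|11⟩: (-0.4386 - 0.8157i)(0.7724) = (-0.3388 - 0.63i)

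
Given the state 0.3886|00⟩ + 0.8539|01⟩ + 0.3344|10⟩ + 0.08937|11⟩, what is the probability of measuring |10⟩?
0.1118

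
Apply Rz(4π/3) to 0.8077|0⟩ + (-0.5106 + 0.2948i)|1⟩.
(-0.4039 - 0.6995i)|0⟩ + (-0.000004289 - 0.5896i)|1⟩

Rz(4π/3) = [[e^(−iθ/2), 0], [0, e^(iθ/2)]] with e^(±iθ/2) = cos(θ/2) ± i·sin(θ/2); θ = 4π/3, cos(θ/2) ≈ -0.5, sin(θ/2) ≈ 0.866025.
With a = amp(|0⟩) = 0.8077 and b = amp(|1⟩) = (-0.5106 + 0.2948i):
new amp(|0⟩) = (-0.5 - 0.866025i)·a = (-0.4039 - 0.6995i)
new amp(|1⟩) = (-0.5 + 0.866025i)·b = (-0.000004289 - 0.5896i)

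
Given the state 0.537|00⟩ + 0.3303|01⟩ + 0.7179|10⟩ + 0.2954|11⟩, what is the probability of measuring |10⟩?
0.5154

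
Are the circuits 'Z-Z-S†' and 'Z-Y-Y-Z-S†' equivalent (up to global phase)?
Yes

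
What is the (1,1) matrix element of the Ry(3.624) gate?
-0.2389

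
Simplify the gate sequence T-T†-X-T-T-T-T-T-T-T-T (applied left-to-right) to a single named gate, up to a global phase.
X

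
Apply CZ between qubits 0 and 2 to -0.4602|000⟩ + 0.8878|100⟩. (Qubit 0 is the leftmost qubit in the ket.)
-0.4602|000⟩ + 0.8878|100⟩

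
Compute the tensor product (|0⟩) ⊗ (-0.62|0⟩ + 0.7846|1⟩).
-0.62|00⟩ + 0.7846|01⟩

amp(|b₁b₂…⟩) = product of the factor amplitudes for bits b₁, b₂, …; only kets whose every factor amplitude is nonzero survive.
|00⟩: (1)(-0.62) = -0.62
|01⟩: (1)(0.7846) = 0.7846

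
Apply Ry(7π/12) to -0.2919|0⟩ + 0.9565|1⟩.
-0.9365|0⟩ + 0.3507|1⟩

Ry(7π/12) = [[cos(θ/2), −sin(θ/2)], [sin(θ/2), cos(θ/2)]]; θ = 7π/12, cos(θ/2) ≈ 0.608761, sin(θ/2) ≈ 0.793353.
With a = amp(|0⟩) = -0.2919 and b = amp(|1⟩) = 0.9565:
new amp(|0⟩) = (0.608761)·a + (-0.793353)·b = -0.9365
new amp(|1⟩) = (0.793353)·a + (0.608761)·b = 0.3507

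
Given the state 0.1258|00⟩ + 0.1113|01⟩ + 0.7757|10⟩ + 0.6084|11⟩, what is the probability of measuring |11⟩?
0.3702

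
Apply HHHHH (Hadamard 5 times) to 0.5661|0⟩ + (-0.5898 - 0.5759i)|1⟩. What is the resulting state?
(-0.01676 - 0.4072i)|0⟩ + (0.8173 + 0.4072i)|1⟩

H² = I, so H^5 = H: a single Hadamard. With (a, b) = (0.5661, (-0.5898 - 0.5759i)), H gives ((a + b)/√2, (a − b)/√2) = ((-0.01676 - 0.4072i), (0.8173 + 0.4072i)).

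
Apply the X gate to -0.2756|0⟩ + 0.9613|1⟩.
0.9613|0⟩ - 0.2756|1⟩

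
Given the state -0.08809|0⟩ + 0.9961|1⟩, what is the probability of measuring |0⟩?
0.00776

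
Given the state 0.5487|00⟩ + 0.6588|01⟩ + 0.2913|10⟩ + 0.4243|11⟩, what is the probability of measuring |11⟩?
0.18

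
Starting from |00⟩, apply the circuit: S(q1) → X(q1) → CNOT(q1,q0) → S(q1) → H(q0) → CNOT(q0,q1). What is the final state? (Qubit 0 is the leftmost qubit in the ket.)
(1/√2)i|01⟩ - (1/√2)i|10⟩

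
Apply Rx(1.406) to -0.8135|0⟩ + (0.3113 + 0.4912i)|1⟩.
(-0.3031 - 0.2013i)|0⟩ + (0.2375 + 0.9007i)|1⟩

Rx(1.406) = [[cos(θ/2), −i·sin(θ/2)], [−i·sin(θ/2), cos(θ/2)]]; θ = 1.406, cos(θ/2) ≈ 0.762906, sin(θ/2) ≈ 0.646509.
With a = amp(|0⟩) = -0.8135 and b = amp(|1⟩) = (0.3113 + 0.4912i):
new amp(|0⟩) = (0.762906)·a + (-0.646509i)·b = (-0.3031 - 0.2013i)
new amp(|1⟩) = (-0.646509i)·a + (0.762906)·b = (0.2375 + 0.9007i)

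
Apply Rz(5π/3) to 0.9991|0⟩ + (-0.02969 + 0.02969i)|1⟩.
(-0.8652 - 0.4996i)|0⟩ + (0.01087 - 0.04056i)|1⟩

Rz(5π/3) = [[e^(−iθ/2), 0], [0, e^(iθ/2)]] with e^(±iθ/2) = cos(θ/2) ± i·sin(θ/2); θ = 5π/3, cos(θ/2) ≈ -0.866025, sin(θ/2) ≈ 0.5.
With a = amp(|0⟩) = 0.9991 and b = amp(|1⟩) = (-0.02969 + 0.02969i):
new amp(|0⟩) = (-0.866025 - 0.5i)·a = (-0.8652 - 0.4996i)
new amp(|1⟩) = (-0.866025 + 0.5i)·b = (0.01087 - 0.04056i)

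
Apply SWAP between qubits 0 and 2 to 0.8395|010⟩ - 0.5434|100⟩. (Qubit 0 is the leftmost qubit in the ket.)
-0.5434|001⟩ + 0.8395|010⟩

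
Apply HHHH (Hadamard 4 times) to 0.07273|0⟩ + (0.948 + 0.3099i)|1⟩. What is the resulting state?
0.07273|0⟩ + (0.948 + 0.3099i)|1⟩

H² = I, so an even number of Hadamards cancels: H^4 = I and the state is unchanged.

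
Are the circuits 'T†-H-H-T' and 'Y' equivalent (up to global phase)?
No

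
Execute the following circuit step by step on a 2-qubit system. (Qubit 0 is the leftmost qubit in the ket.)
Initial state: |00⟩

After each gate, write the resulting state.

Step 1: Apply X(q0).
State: |10⟩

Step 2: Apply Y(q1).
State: i|11⟩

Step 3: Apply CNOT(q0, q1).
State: i|10⟩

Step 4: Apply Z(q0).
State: -i|10⟩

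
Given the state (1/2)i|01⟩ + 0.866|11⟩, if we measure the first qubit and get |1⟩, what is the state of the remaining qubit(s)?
|1⟩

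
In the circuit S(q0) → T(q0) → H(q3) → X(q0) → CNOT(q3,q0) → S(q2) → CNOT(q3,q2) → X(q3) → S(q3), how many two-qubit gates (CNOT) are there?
2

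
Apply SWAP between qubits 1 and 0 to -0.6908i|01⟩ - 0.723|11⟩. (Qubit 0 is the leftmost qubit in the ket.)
-0.6908i|10⟩ - 0.723|11⟩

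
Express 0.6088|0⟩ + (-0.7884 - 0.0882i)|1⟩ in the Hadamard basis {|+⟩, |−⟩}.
(-0.127 - 0.06237i)|+⟩ + (0.988 + 0.06237i)|−⟩

With |ψ⟩ = α|0⟩ + β|1⟩, the Hadamard-basis coefficients are ⟨+|ψ⟩ = (α + β)/√2 and ⟨−|ψ⟩ = (α − β)/√2.
Here α = 0.6088, β = (-0.7884 - 0.0882i): (α + β)/√2 = (-0.127 - 0.06237i), (α − β)/√2 = (0.988 + 0.06237i).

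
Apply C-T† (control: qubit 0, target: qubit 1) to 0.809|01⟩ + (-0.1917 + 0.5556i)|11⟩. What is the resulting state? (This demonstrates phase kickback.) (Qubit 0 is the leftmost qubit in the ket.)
0.809|01⟩ + (0.2573 + 0.5284i)|11⟩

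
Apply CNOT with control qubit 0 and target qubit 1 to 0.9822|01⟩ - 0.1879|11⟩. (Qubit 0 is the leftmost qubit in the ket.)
0.9822|01⟩ - 0.1879|10⟩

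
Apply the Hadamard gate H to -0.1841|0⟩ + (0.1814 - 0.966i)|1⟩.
(-0.001909 - 0.6831i)|0⟩ + (-0.2584 + 0.6831i)|1⟩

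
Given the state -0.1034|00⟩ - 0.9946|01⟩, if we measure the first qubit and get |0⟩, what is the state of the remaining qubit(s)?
-0.1034|0⟩ - 0.9946|1⟩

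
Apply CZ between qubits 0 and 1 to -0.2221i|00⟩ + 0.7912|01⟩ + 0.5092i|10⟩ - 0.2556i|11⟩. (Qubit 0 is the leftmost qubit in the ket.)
-0.2221i|00⟩ + 0.7912|01⟩ + 0.5092i|10⟩ + 0.2556i|11⟩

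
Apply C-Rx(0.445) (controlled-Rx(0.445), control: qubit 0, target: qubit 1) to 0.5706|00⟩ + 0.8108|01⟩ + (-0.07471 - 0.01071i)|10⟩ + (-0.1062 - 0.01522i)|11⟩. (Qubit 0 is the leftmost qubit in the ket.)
0.5706|00⟩ + 0.8108|01⟩ + (-0.07623 + 0.01299i)|10⟩ + (-0.1059 + 0.001641i)|11⟩

C-Rx(0.445) leaves the control-|0⟩ kets |00⟩, |01⟩ unchanged and applies Rx(0.445) to qubit 1 on the control-|1⟩ pair (|10⟩, |11⟩).
Rx(0.445) = [[cos(θ/2), −i·sin(θ/2)], [−i·sin(θ/2), cos(θ/2)]]; θ = 0.445, cos(θ/2) ≈ 0.975349, sin(θ/2) ≈ 0.220669.
With a = amp(|10⟩) = (-0.07471 - 0.01071i) and b = amp(|11⟩) = (-0.1062 - 0.01522i):
new amp(|10⟩) = (0.975349)·a + (-0.220669i)·b = (-0.07623 + 0.01299i)
new amp(|11⟩) = (-0.220669i)·a + (0.975349)·b = (-0.1059 + 0.001641i)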